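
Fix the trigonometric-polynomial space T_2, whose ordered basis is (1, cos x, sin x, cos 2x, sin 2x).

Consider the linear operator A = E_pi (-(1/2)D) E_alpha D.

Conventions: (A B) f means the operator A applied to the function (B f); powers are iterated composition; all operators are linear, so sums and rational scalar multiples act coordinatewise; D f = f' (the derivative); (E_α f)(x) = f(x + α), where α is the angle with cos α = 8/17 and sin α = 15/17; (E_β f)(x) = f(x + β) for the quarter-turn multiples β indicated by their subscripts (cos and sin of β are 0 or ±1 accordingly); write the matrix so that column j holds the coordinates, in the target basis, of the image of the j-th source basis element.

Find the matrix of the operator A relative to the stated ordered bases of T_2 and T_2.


the matrix is [[0, 0, 0, 0, 0]; [0, -4/17, -15/34, 0, 0]; [0, 15/34, -4/17, 0, 0]; [0, 0, 0, -322/289, 480/289]; [0, 0, 0, -480/289, -322/289]] (rows listed top to bottom)

image of 1: 0
image of cos x: -(4/17)cos x + (15/34)sin x
image of sin x: -(15/34)cos x - (4/17)sin x
image of cos 2x: -(322/289)cos 2x - (480/289)sin 2x
image of sin 2x: (480/289)cos 2x - (322/289)sin 2x
each image's coordinates form column j of the matrix


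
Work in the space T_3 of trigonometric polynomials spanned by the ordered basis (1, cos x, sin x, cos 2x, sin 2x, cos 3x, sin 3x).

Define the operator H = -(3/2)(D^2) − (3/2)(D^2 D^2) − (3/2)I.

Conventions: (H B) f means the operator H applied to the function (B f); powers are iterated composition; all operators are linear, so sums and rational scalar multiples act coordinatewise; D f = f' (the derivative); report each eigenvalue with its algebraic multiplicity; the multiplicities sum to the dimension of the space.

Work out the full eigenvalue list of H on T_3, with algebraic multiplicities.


λ = -219/2 (multiplicity 2), λ = -39/2 (multiplicity 2), λ = -3/2 (multiplicity 3)

image of 1: -3/2
image of cos x: -(3/2)cos x
image of sin x: -(3/2)sin x
image of cos 2x: -(39/2)cos 2x
image of sin 2x: -(39/2)sin 2x
image of cos 3x: -(219/2)cos 3x
image of sin 3x: -(219/2)sin 3x
the matrix is diagonal; its diagonal is (-3/2, -3/2, -3/2, -39/2, -39/2, -219/2, -219/2)
for a triangular matrix the eigenvalues are the diagonal entries, with algebraic multiplicity their repetition count


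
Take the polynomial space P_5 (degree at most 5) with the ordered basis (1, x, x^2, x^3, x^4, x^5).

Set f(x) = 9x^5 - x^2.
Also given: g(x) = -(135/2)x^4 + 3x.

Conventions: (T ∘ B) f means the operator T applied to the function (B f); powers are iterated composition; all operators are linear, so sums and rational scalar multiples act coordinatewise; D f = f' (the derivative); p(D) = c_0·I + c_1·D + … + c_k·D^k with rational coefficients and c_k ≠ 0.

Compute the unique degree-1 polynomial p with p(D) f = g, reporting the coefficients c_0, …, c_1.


c_0 = 0, c_1 = -3/2

D^0 f = 9x^5 - x^2
D^1 f = 45x^4 - 2x
matching coefficients of g against c_0 f + c_1 Df + … from the top degree down determines the c_i
solution: c_0 = 0, c_1 = -3/2


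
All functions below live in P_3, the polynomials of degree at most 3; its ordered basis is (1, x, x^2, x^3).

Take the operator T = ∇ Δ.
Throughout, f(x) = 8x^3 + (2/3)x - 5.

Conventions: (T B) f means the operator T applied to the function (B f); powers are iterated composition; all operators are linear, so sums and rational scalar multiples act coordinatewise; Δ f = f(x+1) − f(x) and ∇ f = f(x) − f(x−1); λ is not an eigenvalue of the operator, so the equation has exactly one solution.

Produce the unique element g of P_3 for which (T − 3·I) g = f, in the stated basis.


g(x) = -(8/3)x^3 - (50/9)x + 5/3

write g with unknown coordinates in the stated basis and equate coefficients in (T − 3·I) g = f
solving from the highest basis element down gives g = -(8/3)x^3 - (50/9)x + 5/3
check: T g = -16x
so T g − 3·g = 8x^3 + (2/3)x - 5 = f ✓


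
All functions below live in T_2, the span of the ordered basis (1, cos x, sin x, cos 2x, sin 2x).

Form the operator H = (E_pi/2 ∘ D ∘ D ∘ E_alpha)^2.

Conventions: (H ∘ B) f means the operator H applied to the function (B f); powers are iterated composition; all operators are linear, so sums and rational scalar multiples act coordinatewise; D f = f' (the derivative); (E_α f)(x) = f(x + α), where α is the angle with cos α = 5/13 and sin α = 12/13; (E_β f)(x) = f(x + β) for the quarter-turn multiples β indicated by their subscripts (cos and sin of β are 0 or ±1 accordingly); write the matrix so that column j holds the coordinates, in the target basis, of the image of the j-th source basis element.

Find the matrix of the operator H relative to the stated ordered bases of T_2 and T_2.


image of 1: 0
image of cos x: (119/169)cos x + (120/169)sin x
image of sin x: -(120/169)cos x + (119/169)sin x
image of cos 2x: -(3824/28561)cos 2x + (456960/28561)sin 2x
image of sin 2x: -(456960/28561)cos 2x - (3824/28561)sin 2x
each image's coordinates form column j of the matrix

the matrix is [[0, 0, 0, 0, 0]; [0, 119/169, -120/169, 0, 0]; [0, 120/169, 119/169, 0, 0]; [0, 0, 0, -3824/28561, -456960/28561]; [0, 0, 0, 456960/28561, -3824/28561]] (rows listed top to bottom)


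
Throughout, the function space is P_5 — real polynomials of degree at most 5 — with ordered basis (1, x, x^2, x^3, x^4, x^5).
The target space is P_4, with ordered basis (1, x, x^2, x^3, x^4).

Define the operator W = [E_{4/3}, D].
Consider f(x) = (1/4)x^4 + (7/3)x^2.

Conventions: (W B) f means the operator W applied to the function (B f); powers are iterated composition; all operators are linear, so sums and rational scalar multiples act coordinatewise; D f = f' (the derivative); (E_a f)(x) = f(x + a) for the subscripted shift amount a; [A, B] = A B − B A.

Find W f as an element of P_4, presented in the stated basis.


D f = x^3 + (14/3)x
E_{4/3} D f = x^3 + 4x^2 + 10x + 232/27
E_{4/3} f = (1/4)x^4 + (4/3)x^3 + 5x^2 + (232/27)x + 400/81
D E_{4/3} f = x^3 + 4x^2 + 10x + 232/27
[E_{4/3}, D] f = 0

the image equals g(x) = 0


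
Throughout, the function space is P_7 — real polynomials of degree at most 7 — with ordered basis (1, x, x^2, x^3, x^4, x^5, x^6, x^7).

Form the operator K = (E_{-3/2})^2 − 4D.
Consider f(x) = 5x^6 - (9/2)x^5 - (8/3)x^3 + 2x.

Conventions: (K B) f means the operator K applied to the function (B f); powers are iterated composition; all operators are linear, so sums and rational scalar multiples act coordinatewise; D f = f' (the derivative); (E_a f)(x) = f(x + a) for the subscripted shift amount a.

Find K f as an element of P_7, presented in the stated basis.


E_{-3/2} f = 5x^6 - (99/2)x^5 + (405/2)x^4 - (5297/12)x^3 + (8697/16)x^2 - (11447/32)x + 777/8
E_{-3/2} E_{-3/2} f = 5x^6 - (189/2)x^5 + (1485/2)x^4 - (9323/3)x^3 + 7314x^2 - (18365/2)x + 9609/2
D f = 30x^5 - (45/2)x^4 - 8x^2 + 2
(-4D) f = -120x^5 + 90x^4 + 32x^2 - 8
((E_{-3/2})^2 − 4D) f = 5x^6 - (429/2)x^5 + (1665/2)x^4 - (9323/3)x^3 + 7346x^2 - (18365/2)x + 9593/2

the image equals g(x) = 5x^6 - (429/2)x^5 + (1665/2)x^4 - (9323/3)x^3 + 7346x^2 - (18365/2)x + 9593/2


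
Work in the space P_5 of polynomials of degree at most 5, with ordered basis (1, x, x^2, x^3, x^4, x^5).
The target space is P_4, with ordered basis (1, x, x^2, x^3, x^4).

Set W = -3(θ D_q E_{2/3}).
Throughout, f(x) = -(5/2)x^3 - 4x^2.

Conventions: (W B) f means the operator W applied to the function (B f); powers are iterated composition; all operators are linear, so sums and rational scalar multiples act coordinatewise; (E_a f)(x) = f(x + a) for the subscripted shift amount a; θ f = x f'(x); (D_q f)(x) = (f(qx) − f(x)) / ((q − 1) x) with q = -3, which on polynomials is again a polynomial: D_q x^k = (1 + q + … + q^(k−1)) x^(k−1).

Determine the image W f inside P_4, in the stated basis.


E_{2/3} f = -(5/2)x^3 - 9x^2 - (26/3)x - 68/27
D_q E_{2/3} f = -(35/2)x^2 + 18x - 26/3
θ D_q E_{2/3} f = -35x^2 + 18x
(-3(θ D_q E_{2/3})) f = 105x^2 - 54x

g(x) = 105x^2 - 54x


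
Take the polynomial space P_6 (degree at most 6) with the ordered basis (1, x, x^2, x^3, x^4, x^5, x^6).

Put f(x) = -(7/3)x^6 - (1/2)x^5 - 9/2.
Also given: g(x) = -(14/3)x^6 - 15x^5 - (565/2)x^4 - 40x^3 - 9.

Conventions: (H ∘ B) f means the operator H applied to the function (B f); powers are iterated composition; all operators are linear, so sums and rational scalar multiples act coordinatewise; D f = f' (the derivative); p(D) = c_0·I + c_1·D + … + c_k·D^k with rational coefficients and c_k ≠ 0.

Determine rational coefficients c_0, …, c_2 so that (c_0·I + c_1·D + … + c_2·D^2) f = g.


D^0 f = -(7/3)x^6 - (1/2)x^5 - 9/2
D^1 f = -14x^5 - (5/2)x^4
D^2 f = -70x^4 - 10x^3
matching coefficients of g against c_0 f + c_1 Df + … from the top degree down determines the c_i
solution: c_0 = 2, c_1 = 1, c_2 = 4

c_0 = 2, c_1 = 1, c_2 = 4


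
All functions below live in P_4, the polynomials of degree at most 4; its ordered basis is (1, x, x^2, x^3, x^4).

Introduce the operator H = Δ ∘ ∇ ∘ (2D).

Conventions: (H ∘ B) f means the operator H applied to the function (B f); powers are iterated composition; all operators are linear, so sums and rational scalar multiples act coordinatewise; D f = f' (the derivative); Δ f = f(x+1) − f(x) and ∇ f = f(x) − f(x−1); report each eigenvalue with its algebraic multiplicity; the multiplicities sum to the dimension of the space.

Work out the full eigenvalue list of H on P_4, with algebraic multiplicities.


image of 1: 0
image of x: 0
image of x^2: 0
image of x^3: 12
image of x^4: 48x
the matrix is upper triangular; its diagonal is (0, 0, 0, 0, 0)
for a triangular matrix the eigenvalues are the diagonal entries, with algebraic multiplicity their repetition count

λ = 0 (multiplicity 5)


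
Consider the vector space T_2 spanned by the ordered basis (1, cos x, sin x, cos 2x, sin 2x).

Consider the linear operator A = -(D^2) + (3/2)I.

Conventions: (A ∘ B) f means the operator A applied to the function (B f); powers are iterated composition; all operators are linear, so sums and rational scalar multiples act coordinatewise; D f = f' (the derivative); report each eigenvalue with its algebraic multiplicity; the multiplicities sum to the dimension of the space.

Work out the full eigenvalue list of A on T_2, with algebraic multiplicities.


image of 1: 3/2
image of cos x: (5/2)cos x
image of sin x: (5/2)sin x
image of cos 2x: (11/2)cos 2x
image of sin 2x: (11/2)sin 2x
the matrix is diagonal; its diagonal is (3/2, 5/2, 5/2, 11/2, 11/2)
for a triangular matrix the eigenvalues are the diagonal entries, with algebraic multiplicity their repetition count

λ = 3/2 (multiplicity 1), λ = 5/2 (multiplicity 2), λ = 11/2 (multiplicity 2)


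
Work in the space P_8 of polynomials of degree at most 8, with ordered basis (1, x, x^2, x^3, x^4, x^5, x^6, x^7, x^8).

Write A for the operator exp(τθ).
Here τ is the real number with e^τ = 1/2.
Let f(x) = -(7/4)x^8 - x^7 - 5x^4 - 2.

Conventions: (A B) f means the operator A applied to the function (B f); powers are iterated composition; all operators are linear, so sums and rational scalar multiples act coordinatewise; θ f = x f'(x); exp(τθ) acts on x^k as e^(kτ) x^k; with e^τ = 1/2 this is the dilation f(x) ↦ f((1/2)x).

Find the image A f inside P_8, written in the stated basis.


g(x) = -(7/1024)x^8 - (1/128)x^7 - (5/16)x^4 - 2

exp(τθ) x^k = e^(kτ) x^k; with e^τ = 1/2 this sends x^k to (1/2)^k x^k
x^4 ↦ 1/16 x^4
x^7 ↦ 1/128 x^7
x^8 ↦ 1/256 x^8
applying this coordinatewise to f: exp(τθ) f = -(7/1024)x^8 - (1/128)x^7 - (5/16)x^4 - 2


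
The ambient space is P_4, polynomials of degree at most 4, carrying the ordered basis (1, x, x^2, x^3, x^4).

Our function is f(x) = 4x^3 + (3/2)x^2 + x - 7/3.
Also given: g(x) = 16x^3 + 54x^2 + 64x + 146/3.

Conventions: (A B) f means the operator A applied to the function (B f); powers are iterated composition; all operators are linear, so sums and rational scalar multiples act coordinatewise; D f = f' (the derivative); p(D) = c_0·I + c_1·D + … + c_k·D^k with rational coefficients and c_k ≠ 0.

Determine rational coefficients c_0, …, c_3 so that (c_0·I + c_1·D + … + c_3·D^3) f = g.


D^0 f = 4x^3 + (3/2)x^2 + x - 7/3
D^1 f = 12x^2 + 3x + 1
D^2 f = 24x + 3
D^3 f = 24
matching coefficients of g against c_0 f + c_1 Df + … from the top degree down determines the c_i
solution: c_0 = 4, c_1 = 4, c_2 = 2, c_3 = 2

c_0 = 4, c_1 = 4, c_2 = 2, c_3 = 2


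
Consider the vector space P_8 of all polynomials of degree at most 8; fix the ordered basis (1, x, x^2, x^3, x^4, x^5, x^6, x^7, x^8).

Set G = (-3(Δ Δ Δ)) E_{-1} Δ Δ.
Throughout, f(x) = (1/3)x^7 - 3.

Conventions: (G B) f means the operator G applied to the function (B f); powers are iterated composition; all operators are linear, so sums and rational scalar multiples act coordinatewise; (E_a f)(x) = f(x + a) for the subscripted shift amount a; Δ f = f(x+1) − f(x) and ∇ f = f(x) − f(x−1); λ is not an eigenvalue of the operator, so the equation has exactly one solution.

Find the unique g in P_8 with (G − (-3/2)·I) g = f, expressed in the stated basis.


the result is g(x) = (2/9)x^7 + 1120x^2 + 3360x + 8954/3

write g with unknown coordinates in the stated basis and equate coefficients in (G − (-3/2)·I) g = f
solving from the highest basis element down gives g = (2/9)x^7 + 1120x^2 + 3360x + 8954/3
check: G g = -1680x^2 - 5040x - 4480
so G g − (-3/2)·g = (1/3)x^7 - 3 = f ✓


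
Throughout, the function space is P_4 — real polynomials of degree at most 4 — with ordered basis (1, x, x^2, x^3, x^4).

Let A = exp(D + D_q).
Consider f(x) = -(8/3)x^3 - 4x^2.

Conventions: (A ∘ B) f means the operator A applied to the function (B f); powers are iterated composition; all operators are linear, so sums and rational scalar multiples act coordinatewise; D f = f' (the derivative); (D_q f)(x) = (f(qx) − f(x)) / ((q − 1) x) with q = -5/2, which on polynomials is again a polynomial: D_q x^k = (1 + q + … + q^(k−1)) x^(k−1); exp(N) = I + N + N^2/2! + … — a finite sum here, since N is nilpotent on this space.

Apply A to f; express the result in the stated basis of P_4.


order-1 term: -(62/3)x^2 - 2x
order-2 term: -(31/6)x - 2
order-3 term: -31/9
the series for exp(D + D_q) f terminates at order 3
exp(D + D_q) f = -(8/3)x^3 - (74/3)x^2 - (43/6)x - 49/9

the image equals g(x) = -(8/3)x^3 - (74/3)x^2 - (43/6)x - 49/9


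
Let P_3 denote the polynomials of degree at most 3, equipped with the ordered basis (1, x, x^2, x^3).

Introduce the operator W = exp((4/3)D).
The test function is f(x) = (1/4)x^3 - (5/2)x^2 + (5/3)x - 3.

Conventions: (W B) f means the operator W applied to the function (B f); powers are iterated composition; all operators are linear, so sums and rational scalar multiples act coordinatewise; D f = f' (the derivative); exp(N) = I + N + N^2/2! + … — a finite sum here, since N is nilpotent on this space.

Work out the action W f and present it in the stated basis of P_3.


order-1 term: x^2 - (20/3)x + 20/9
order-2 term: (4/3)x - 40/9
order-3 term: 16/27
the series for exp((4/3)D) f terminates at order 3
exp((4/3)D) f = (1/4)x^3 - (3/2)x^2 - (11/3)x - 125/27

g(x) = (1/4)x^3 - (3/2)x^2 - (11/3)x - 125/27


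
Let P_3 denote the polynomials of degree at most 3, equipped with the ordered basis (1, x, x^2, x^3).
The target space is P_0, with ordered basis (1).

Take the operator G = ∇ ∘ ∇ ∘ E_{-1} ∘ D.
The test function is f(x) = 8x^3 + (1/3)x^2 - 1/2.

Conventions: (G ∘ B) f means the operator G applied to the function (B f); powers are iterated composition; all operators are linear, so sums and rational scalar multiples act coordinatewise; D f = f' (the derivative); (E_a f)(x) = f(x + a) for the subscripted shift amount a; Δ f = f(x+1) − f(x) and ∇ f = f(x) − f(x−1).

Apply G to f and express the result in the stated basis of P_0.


the result is g(x) = 48

D f = 24x^2 + (2/3)x
E_{-1} D f = 24x^2 - (142/3)x + 70/3
∇ (E_{-1} ∘ D) f = 48x - 214/3
∇ ∇ (E_{-1} ∘ D) f = 48


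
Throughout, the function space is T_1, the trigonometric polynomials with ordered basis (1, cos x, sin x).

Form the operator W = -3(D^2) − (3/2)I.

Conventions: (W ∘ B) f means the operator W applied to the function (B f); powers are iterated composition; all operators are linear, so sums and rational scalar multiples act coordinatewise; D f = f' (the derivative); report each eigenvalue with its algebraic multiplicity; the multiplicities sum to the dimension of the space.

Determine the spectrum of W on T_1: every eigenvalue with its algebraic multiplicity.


λ = -3/2 (multiplicity 1), λ = 3/2 (multiplicity 2)

image of 1: -3/2
image of cos x: (3/2)cos x
image of sin x: (3/2)sin x
the matrix is diagonal; its diagonal is (-3/2, 3/2, 3/2)
for a triangular matrix the eigenvalues are the diagonal entries, with algebraic multiplicity their repetition count


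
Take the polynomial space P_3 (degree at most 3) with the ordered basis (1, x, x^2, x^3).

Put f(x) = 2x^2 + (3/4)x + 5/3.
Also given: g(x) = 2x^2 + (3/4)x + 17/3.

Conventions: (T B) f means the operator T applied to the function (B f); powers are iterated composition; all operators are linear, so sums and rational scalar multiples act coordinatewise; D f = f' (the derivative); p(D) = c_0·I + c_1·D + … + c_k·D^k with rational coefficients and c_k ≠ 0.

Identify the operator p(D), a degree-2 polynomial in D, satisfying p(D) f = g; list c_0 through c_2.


p(D) = I + D^2, i.e. c_0 = 1, c_1 = 0, c_2 = 1

D^0 f = 2x^2 + (3/4)x + 5/3
D^1 f = 4x + 3/4
D^2 f = 4
matching coefficients of g against c_0 f + c_1 Df + … from the top degree down determines the c_i
solution: c_0 = 1, c_1 = 0, c_2 = 1


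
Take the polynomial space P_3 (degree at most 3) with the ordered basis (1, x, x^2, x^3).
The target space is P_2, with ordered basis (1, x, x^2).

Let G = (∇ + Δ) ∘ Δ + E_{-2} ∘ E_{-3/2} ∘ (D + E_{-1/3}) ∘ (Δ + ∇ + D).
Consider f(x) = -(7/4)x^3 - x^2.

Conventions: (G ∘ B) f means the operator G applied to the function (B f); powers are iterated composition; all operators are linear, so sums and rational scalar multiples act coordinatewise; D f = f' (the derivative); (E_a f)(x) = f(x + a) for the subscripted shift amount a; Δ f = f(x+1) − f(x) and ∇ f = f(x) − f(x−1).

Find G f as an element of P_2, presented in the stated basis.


Δ f = -(21/4)x^2 - (29/4)x - 11/4
∇ Δ f = -(21/2)x - 2
Δ Δ f = -(21/2)x - 25/2
(∇ + Δ) Δ f = -21x - 29/2
Δ f = -(21/4)x^2 - (29/4)x - 11/4
∇ f = -(21/4)x^2 + (13/4)x - 3/4
D f = -(21/4)x^2 - 2x
(Δ + ∇ + D) f = -(63/4)x^2 - 6x - 7/2
D (Δ + ∇ + D) f = -(63/2)x - 6
E_{-1/3} (Δ + ∇ + D) f = -(63/4)x^2 + (9/2)x - 13/4
(D + E_{-1/3}) (Δ + ∇ + D) f = -(63/4)x^2 - 27x - 37/4
E_{-3/2} (D + E_{-1/3}) (Δ + ∇ + D) f = -(63/4)x^2 + (81/4)x - 67/16
E_{-2} E_{-3/2} (D + E_{-1/3}) (Δ + ∇ + D) f = -(63/4)x^2 + (333/4)x - 1723/16
((∇ + Δ) ∘ Δ + E_{-2} ∘ E_{-3/2} ∘ (D + E_{-1/3}) ∘ (Δ + ∇ + D)) f = -(63/4)x^2 + (249/4)x - 1955/16

the result is g(x) = -(63/4)x^2 + (249/4)x - 1955/16


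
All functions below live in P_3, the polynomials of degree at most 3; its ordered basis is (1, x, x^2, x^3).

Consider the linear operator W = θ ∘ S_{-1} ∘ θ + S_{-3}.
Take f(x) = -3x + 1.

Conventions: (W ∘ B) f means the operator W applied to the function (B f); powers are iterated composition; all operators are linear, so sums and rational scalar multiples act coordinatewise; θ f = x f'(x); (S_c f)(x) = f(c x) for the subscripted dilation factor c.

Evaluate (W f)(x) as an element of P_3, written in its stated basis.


the image equals g(x) = 12x + 1

θ f = -3x
S_{-1} θ f = 3x
θ S_{-1} θ f = 3x
S_{-3} f = 9x + 1
(θ ∘ S_{-1} ∘ θ + S_{-3}) f = 12x + 1


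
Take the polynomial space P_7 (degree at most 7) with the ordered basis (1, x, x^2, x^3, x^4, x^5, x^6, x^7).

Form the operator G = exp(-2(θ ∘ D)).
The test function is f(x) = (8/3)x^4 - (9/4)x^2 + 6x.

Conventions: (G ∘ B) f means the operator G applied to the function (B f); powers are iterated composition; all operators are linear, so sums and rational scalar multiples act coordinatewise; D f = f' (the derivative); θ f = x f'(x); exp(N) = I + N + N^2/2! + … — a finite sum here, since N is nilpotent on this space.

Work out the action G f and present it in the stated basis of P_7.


the result is g(x) = (8/3)x^4 - 64x^3 + (1527/4)x^2 - 497x

order-1 term: -64x^3 + 9x
order-2 term: 384x^2
order-3 term: -512x
the series for exp(-2(θ ∘ D)) f terminates at order 3
exp(-2(θ ∘ D)) f = (8/3)x^4 - 64x^3 + (1527/4)x^2 - 497x


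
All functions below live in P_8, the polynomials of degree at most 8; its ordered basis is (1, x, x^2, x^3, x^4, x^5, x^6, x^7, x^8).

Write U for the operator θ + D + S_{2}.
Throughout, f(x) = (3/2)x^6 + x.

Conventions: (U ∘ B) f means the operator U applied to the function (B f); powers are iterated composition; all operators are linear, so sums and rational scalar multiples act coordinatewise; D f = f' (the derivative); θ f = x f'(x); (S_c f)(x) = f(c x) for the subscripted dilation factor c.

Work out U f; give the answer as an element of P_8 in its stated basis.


the image equals g(x) = 105x^6 + 9x^5 + 3x + 1

θ f = 9x^6 + x
D f = 9x^5 + 1
S_{2} f = 96x^6 + 2x
(θ + D + S_{2}) f = 105x^6 + 9x^5 + 3x + 1


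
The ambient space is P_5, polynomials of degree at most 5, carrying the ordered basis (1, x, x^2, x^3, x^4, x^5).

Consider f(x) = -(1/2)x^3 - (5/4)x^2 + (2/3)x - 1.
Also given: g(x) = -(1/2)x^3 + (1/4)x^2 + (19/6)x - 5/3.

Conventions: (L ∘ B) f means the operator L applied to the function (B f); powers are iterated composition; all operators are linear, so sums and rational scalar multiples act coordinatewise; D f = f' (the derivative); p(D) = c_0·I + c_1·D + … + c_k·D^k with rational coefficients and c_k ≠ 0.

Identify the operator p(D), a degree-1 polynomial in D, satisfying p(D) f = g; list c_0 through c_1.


c_0 = 1, c_1 = -1

D^0 f = -(1/2)x^3 - (5/4)x^2 + (2/3)x - 1
D^1 f = -(3/2)x^2 - (5/2)x + 2/3
matching coefficients of g against c_0 f + c_1 Df + … from the top degree down determines the c_i
solution: c_0 = 1, c_1 = -1


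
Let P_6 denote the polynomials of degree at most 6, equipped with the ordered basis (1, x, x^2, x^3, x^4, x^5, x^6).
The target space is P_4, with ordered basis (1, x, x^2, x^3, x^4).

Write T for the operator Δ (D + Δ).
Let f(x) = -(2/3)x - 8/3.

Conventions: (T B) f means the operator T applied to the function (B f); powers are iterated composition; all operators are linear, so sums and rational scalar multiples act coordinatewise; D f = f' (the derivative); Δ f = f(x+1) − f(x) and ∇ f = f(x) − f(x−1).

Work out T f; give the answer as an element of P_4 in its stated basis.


g(x) = 0

D f = -2/3
Δ f = -2/3
(D + Δ) f = -4/3
Δ (D + Δ) f = 0


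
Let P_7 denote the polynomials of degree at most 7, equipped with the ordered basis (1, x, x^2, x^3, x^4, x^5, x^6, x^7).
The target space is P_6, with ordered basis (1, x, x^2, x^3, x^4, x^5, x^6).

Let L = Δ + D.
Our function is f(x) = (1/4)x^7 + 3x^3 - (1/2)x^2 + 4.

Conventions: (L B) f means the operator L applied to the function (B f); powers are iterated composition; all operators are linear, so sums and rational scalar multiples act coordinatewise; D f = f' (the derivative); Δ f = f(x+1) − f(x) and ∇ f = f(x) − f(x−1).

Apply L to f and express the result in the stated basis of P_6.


the result is g(x) = (7/2)x^6 + (21/4)x^5 + (35/4)x^4 + (35/4)x^3 + (93/4)x^2 + (35/4)x + 11/4

Δ f = (7/4)x^6 + (21/4)x^5 + (35/4)x^4 + (35/4)x^3 + (57/4)x^2 + (39/4)x + 11/4
D f = (7/4)x^6 + 9x^2 - x
(Δ + D) f = (7/2)x^6 + (21/4)x^5 + (35/4)x^4 + (35/4)x^3 + (93/4)x^2 + (35/4)x + 11/4


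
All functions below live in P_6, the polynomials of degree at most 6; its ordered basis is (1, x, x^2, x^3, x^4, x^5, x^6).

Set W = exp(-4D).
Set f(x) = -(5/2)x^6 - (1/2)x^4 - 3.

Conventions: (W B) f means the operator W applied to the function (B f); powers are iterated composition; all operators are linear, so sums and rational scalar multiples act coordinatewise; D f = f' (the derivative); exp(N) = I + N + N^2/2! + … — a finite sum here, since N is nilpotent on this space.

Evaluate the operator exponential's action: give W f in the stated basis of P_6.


order-1 term: 60x^5 + 8x^3
order-2 term: -600x^4 - 48x^2
order-3 term: 3200x^3 + 128x
order-4 term: -9600x^2 - 128
order-5 term: 15360x
order-6 term: -10240
the series for exp(-4D) f terminates at order 6
exp(-4D) f = -(5/2)x^6 + 60x^5 - (1201/2)x^4 + 3208x^3 - 9648x^2 + 15488x - 10371

the result is g(x) = -(5/2)x^6 + 60x^5 - (1201/2)x^4 + 3208x^3 - 9648x^2 + 15488x - 10371


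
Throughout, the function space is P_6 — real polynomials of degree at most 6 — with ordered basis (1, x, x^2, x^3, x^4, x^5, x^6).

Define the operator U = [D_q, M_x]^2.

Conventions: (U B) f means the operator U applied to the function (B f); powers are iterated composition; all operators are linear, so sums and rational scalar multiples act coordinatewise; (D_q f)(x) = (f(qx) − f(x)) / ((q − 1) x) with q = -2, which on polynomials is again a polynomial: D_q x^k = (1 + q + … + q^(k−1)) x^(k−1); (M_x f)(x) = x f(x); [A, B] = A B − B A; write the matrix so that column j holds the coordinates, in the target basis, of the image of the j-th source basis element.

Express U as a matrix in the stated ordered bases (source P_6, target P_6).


the matrix is [[1, 0, 0, 0, 0, 0, 0]; [0, 4, 0, 0, 0, 0, 0]; [0, 0, 16, 0, 0, 0, 0]; [0, 0, 0, 64, 0, 0, 0]; [0, 0, 0, 0, 256, 0, 0]; [0, 0, 0, 0, 0, 1024, 0]; [0, 0, 0, 0, 0, 0, 4096]] (rows listed top to bottom)

image of 1: 1
image of x: 4x
image of x^2: 16x^2
image of x^3: 64x^3
image of x^4: 256x^4
image of x^5: 1024x^5
image of x^6: 4096x^6
each image's coordinates form column j of the matrix


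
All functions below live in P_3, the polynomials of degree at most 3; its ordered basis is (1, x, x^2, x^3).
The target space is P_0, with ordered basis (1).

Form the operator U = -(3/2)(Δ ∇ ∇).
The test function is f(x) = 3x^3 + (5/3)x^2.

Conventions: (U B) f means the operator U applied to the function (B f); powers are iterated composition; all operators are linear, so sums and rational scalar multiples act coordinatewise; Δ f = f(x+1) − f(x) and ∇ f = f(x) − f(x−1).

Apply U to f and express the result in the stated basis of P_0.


the result is g(x) = -27

∇ f = 9x^2 - (17/3)x + 4/3
∇ ∇ f = 18x - 44/3
Δ ∇ ∇ f = 18
(-(3/2)(Δ ∇ ∇)) f = -27


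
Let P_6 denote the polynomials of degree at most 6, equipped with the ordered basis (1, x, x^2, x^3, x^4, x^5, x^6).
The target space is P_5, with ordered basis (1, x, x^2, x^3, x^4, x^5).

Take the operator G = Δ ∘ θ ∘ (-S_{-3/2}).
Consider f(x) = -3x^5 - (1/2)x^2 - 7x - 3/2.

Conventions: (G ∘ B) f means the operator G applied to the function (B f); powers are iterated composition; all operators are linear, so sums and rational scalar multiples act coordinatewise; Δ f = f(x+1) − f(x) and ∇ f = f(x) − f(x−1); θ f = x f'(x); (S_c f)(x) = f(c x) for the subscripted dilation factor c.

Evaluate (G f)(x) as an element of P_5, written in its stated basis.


S_{-3/2} f = (729/32)x^5 - (9/8)x^2 + (21/2)x - 3/2
(-S_{-3/2}) f = -(729/32)x^5 + (9/8)x^2 - (21/2)x + 3/2
θ (-S_{-3/2}) f = -(3645/32)x^5 + (9/4)x^2 - (21/2)x
Δ θ (-S_{-3/2}) f = -(18225/32)x^4 - (18225/16)x^3 - (18225/16)x^2 - (18081/32)x - 3909/32

the image equals g(x) = -(18225/32)x^4 - (18225/16)x^3 - (18225/16)x^2 - (18081/32)x - 3909/32


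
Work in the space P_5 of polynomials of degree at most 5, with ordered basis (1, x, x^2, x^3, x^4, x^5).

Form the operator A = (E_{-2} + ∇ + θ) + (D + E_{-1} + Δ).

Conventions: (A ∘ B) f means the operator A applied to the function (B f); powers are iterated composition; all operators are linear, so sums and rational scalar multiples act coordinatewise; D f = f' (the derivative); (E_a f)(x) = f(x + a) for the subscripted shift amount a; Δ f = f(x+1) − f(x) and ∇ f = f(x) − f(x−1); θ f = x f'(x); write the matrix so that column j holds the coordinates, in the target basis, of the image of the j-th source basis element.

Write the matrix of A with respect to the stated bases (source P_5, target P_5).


the matrix is [[2, 0, 5, -7, 17, -31]; [0, 3, 0, 15, -28, 85]; [0, 0, 4, 0, 30, -70]; [0, 0, 0, 5, 0, 50]; [0, 0, 0, 0, 6, 0]; [0, 0, 0, 0, 0, 7]] (rows listed top to bottom)

image of 1: 2
image of x: 3x
image of x^2: 4x^2 + 5
image of x^3: 5x^3 + 15x - 7
image of x^4: 6x^4 + 30x^2 - 28x + 17
image of x^5: 7x^5 + 50x^3 - 70x^2 + 85x - 31
each image's coordinates form column j of the matrix


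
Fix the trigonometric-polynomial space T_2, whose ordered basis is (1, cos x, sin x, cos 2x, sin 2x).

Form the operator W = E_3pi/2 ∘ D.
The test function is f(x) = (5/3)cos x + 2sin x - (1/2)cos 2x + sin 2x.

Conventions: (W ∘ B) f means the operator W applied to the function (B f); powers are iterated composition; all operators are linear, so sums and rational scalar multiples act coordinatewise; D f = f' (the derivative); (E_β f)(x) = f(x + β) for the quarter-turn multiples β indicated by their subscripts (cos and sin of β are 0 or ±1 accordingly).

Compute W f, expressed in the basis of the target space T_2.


the result is g(x) = (5/3)cos x + 2sin x - 2cos 2x - sin 2x

D f = 2cos x - (5/3)sin x + 2cos 2x + sin 2x
E_3pi/2 D f = (5/3)cos x + 2sin x - 2cos 2x - sin 2x


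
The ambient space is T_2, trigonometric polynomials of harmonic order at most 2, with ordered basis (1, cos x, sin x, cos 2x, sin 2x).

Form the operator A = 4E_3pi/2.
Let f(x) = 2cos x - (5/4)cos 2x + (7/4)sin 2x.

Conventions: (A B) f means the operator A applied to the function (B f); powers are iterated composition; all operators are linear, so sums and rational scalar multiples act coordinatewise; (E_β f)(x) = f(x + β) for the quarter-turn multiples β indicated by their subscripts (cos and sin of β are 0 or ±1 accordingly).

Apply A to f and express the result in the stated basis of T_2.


g(x) = 8sin x + 5cos 2x - 7sin 2x

E_3pi/2 f = 2sin x + (5/4)cos 2x - (7/4)sin 2x
(4E_3pi/2) f = 8sin x + 5cos 2x - 7sin 2x


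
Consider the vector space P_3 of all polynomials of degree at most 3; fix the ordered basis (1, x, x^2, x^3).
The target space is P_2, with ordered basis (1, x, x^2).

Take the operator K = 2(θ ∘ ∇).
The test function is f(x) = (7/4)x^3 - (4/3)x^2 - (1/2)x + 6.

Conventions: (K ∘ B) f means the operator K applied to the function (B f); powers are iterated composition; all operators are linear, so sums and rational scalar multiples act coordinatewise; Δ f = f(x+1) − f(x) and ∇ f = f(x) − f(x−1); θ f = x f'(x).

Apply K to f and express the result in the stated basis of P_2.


∇ f = (21/4)x^2 - (95/12)x + 31/12
θ ∇ f = (21/2)x^2 - (95/12)x
(2(θ ∘ ∇)) f = 21x^2 - (95/6)x

the image equals g(x) = 21x^2 - (95/6)x


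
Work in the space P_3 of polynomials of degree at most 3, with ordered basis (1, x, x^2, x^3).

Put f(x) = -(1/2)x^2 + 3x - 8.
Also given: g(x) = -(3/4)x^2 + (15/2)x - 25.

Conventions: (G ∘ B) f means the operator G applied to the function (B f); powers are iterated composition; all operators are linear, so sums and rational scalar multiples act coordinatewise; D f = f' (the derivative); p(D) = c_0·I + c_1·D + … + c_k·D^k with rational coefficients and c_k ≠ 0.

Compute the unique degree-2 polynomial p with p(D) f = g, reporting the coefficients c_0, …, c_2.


p(D) = (3/2)·I − 3·D + 4·D^2, i.e. c_0 = 3/2, c_1 = -3, c_2 = 4

D^0 f = -(1/2)x^2 + 3x - 8
D^1 f = -x + 3
D^2 f = -1
matching coefficients of g against c_0 f + c_1 Df + … from the top degree down determines the c_i
solution: c_0 = 3/2, c_1 = -3, c_2 = 4


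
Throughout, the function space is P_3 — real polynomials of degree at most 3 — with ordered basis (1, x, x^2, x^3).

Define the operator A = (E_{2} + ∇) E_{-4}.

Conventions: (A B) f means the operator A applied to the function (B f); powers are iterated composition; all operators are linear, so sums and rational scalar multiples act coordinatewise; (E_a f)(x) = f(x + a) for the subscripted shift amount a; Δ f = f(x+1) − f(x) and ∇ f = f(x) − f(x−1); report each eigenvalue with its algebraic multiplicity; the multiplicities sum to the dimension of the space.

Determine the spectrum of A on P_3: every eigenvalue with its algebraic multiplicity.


λ = 1 (multiplicity 4)

image of 1: 1
image of x: x - 1
image of x^2: x^2 - 2x - 5
image of x^3: x^3 - 3x^2 - 15x + 53
the matrix is upper triangular; its diagonal is (1, 1, 1, 1)
for a triangular matrix the eigenvalues are the diagonal entries, with algebraic multiplicity their repetition count


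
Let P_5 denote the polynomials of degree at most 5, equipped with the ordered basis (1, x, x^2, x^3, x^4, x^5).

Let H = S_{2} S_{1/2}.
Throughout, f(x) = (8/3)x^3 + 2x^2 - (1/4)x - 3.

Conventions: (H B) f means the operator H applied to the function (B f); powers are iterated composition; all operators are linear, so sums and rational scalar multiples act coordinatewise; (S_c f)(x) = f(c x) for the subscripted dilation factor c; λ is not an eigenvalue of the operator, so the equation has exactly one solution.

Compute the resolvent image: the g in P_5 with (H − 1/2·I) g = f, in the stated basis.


the image equals g(x) = (16/3)x^3 + 4x^2 - (1/2)x - 6

write g with unknown coordinates in the stated basis and equate coefficients in (H − 1/2·I) g = f
solving from the highest basis element down gives g = (16/3)x^3 + 4x^2 - (1/2)x - 6
check: H g = (16/3)x^3 + 4x^2 - (1/2)x - 6
so H g − 1/2·g = (8/3)x^3 + 2x^2 - (1/4)x - 3 = f ✓


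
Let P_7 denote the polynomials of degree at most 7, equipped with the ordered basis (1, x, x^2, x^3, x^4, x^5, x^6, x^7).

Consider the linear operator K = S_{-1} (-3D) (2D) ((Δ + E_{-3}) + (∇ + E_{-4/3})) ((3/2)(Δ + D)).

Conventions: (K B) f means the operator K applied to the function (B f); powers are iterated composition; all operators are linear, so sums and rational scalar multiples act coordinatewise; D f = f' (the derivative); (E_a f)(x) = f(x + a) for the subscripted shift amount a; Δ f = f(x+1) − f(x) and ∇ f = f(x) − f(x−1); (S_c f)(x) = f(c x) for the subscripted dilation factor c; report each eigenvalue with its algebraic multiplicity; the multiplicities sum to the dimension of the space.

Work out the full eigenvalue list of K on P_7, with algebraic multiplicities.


image of 1: 0
image of x: 0
image of x^2: 0
image of x^3: -216
image of x^4: 864x + 792
image of x^5: -2160x^2 - 3960x - 10740
image of x^6: 4320x^3 + 11880x^2 + 64440x + 43640
image of x^7: -7560x^4 - 27720x^3 - 225540x^2 - 305480x - 755258/3
the matrix is upper triangular; its diagonal is (0, 0, 0, 0, 0, 0, 0, 0)
for a triangular matrix the eigenvalues are the diagonal entries, with algebraic multiplicity their repetition count

λ = 0 (multiplicity 8)


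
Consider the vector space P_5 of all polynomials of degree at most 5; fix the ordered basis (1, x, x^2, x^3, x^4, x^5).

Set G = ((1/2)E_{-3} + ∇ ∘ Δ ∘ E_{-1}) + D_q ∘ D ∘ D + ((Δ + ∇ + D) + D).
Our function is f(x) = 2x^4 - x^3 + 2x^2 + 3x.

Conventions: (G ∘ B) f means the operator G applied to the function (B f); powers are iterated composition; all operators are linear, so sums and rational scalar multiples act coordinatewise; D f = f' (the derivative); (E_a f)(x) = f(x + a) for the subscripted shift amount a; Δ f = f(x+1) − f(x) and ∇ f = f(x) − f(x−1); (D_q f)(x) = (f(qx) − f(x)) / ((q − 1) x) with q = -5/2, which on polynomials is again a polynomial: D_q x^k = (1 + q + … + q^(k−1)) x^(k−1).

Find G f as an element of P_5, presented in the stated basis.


the result is g(x) = x^4 + (39/2)x^3 + (143/2)x^2 - 184x + 141

E_{-3} f = 2x^4 - 25x^3 + 119x^2 - 252x + 198
((1/2)E_{-3}) f = x^4 - (25/2)x^3 + (119/2)x^2 - 126x + 99
E_{-1} f = 2x^4 - 9x^3 + 17x^2 - 12x + 2
Δ E_{-1} f = 8x^3 - 15x^2 + 15x - 2
∇ Δ E_{-1} f = 24x^2 - 54x + 38
((1/2)E_{-3} + ∇ ∘ Δ ∘ E_{-1}) f = x^4 - (25/2)x^3 + (167/2)x^2 - 180x + 137
D f = 8x^3 - 3x^2 + 4x + 3
D D f = 24x^2 - 6x + 4
D_q D D f = -36x - 6
Δ f = 8x^3 + 9x^2 + 9x + 6
∇ f = 8x^3 - 15x^2 + 15x - 2
D f = 8x^3 - 3x^2 + 4x + 3
(Δ + ∇ + D) f = 24x^3 - 9x^2 + 28x + 7
D f = 8x^3 - 3x^2 + 4x + 3
((Δ + ∇ + D) + D) f = 32x^3 - 12x^2 + 32x + 10
(((1/2)E_{-3} + ∇ ∘ Δ ∘ E_{-1}) + D_q ∘ D ∘ D + ((Δ + ∇ + D) + D)) f = x^4 + (39/2)x^3 + (143/2)x^2 - 184x + 141


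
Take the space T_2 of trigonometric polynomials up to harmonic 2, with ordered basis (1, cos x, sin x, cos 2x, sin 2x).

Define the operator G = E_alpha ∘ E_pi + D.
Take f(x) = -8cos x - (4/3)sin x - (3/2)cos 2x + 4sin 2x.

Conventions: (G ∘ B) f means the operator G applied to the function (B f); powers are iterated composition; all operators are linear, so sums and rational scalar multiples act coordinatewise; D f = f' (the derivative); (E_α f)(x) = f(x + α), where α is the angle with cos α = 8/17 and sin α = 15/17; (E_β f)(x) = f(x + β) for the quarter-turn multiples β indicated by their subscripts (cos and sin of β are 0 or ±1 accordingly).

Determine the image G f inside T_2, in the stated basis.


E_pi f = 8cos x + (4/3)sin x - (3/2)cos 2x + 4sin 2x
E_alpha E_pi f = (84/17)cos x - (328/51)sin x + (2403/578)cos 2x - (284/289)sin 2x
D f = -(4/3)cos x + 8sin x + 8cos 2x + 3sin 2x
(E_alpha ∘ E_pi + D) f = (184/51)cos x + (80/51)sin x + (7027/578)cos 2x + (583/289)sin 2x

the image equals g(x) = (184/51)cos x + (80/51)sin x + (7027/578)cos 2x + (583/289)sin 2x


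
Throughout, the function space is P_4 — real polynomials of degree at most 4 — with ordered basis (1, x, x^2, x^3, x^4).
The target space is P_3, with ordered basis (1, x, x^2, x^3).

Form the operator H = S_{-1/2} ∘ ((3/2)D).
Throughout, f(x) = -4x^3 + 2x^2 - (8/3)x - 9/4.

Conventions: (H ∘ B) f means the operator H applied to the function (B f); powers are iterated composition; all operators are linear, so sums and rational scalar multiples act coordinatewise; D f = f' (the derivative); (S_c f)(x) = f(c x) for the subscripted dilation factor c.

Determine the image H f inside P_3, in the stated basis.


the image equals g(x) = -(9/2)x^2 - 3x - 4

D f = -12x^2 + 4x - 8/3
((3/2)D) f = -18x^2 + 6x - 4
S_{-1/2} ((3/2)D) f = -(9/2)x^2 - 3x - 4


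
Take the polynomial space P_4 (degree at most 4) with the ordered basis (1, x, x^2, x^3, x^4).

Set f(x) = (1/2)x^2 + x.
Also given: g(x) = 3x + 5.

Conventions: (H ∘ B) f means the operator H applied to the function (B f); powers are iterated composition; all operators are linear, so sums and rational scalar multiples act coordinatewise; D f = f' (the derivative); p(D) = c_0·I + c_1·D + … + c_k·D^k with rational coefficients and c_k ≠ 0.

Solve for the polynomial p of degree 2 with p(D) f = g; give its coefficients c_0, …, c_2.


D^0 f = (1/2)x^2 + x
D^1 f = x + 1
D^2 f = 1
matching coefficients of g against c_0 f + c_1 Df + … from the top degree down determines the c_i
solution: c_0 = 0, c_1 = 3, c_2 = 2

p(D) = 3·D + 2·D^2, i.e. c_0 = 0, c_1 = 3, c_2 = 2


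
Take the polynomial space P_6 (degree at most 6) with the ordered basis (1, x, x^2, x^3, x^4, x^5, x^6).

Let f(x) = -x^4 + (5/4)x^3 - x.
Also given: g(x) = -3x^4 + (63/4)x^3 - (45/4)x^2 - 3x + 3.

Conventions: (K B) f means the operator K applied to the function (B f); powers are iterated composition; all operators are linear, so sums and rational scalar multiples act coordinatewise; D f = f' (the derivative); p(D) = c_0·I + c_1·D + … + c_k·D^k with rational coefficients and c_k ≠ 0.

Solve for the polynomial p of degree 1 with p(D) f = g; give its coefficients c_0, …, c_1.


c_0 = 3, c_1 = -3

D^0 f = -x^4 + (5/4)x^3 - x
D^1 f = -4x^3 + (15/4)x^2 - 1
matching coefficients of g against c_0 f + c_1 Df + … from the top degree down determines the c_i
solution: c_0 = 3, c_1 = -3


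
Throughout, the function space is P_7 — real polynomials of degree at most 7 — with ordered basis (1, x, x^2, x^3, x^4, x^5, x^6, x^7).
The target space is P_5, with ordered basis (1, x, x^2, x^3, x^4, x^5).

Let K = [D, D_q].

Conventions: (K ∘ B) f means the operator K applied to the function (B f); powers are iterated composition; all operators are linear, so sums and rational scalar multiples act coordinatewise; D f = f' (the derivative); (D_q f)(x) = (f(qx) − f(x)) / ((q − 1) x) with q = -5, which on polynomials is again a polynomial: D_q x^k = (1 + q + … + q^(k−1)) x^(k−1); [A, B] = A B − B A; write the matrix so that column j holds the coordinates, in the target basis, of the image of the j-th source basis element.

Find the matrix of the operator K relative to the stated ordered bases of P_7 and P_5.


the matrix is [[0, 0, -6, 0, 0, 0, 0, 0]; [0, 0, 0, 54, 0, 0, 0, 0]; [0, 0, 0, 0, -396, 0, 0, 0]; [0, 0, 0, 0, 0, 2604, 0, 0]; [0, 0, 0, 0, 0, 0, -16146, 0]; [0, 0, 0, 0, 0, 0, 0, 96354]] (rows listed top to bottom)

image of 1: 0
image of x: 0
image of x^2: -6
image of x^3: 54x
image of x^4: -396x^2
image of x^5: 2604x^3
image of x^6: -16146x^4
image of x^7: 96354x^5
each image's coordinates form column j of the matrix
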